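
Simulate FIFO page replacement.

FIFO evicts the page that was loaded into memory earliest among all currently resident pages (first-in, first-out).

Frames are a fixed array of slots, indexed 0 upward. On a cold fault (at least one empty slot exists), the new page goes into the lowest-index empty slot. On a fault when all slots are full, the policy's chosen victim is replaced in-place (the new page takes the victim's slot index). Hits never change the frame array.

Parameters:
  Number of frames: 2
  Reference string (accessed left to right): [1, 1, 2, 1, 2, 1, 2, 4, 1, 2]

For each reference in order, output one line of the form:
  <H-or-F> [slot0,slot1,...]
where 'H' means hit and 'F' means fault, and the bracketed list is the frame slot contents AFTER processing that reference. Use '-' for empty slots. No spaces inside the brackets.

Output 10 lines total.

F [1,-]
H [1,-]
F [1,2]
H [1,2]
H [1,2]
H [1,2]
H [1,2]
F [4,2]
F [4,1]
F [2,1]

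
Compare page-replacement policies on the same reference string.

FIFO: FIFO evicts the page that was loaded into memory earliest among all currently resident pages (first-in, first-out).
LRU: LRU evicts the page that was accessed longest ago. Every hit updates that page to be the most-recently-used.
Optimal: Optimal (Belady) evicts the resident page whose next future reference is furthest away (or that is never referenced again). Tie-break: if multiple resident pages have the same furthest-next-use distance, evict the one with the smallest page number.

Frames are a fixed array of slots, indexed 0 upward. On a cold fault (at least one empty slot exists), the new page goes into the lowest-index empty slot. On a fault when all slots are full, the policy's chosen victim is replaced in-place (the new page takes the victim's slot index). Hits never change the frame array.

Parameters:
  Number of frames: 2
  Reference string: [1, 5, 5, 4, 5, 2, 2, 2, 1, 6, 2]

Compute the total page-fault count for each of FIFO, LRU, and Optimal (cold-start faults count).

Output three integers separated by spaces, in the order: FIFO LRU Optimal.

Answer: 7 7 6

Derivation:
--- FIFO ---
  step 0: ref 1 -> FAULT, frames=[1,-] (faults so far: 1)
  step 1: ref 5 -> FAULT, frames=[1,5] (faults so far: 2)
  step 2: ref 5 -> HIT, frames=[1,5] (faults so far: 2)
  step 3: ref 4 -> FAULT, evict 1, frames=[4,5] (faults so far: 3)
  step 4: ref 5 -> HIT, frames=[4,5] (faults so far: 3)
  step 5: ref 2 -> FAULT, evict 5, frames=[4,2] (faults so far: 4)
  step 6: ref 2 -> HIT, frames=[4,2] (faults so far: 4)
  step 7: ref 2 -> HIT, frames=[4,2] (faults so far: 4)
  step 8: ref 1 -> FAULT, evict 4, frames=[1,2] (faults so far: 5)
  step 9: ref 6 -> FAULT, evict 2, frames=[1,6] (faults so far: 6)
  step 10: ref 2 -> FAULT, evict 1, frames=[2,6] (faults so far: 7)
  FIFO total faults: 7
--- LRU ---
  step 0: ref 1 -> FAULT, frames=[1,-] (faults so far: 1)
  step 1: ref 5 -> FAULT, frames=[1,5] (faults so far: 2)
  step 2: ref 5 -> HIT, frames=[1,5] (faults so far: 2)
  step 3: ref 4 -> FAULT, evict 1, frames=[4,5] (faults so far: 3)
  step 4: ref 5 -> HIT, frames=[4,5] (faults so far: 3)
  step 5: ref 2 -> FAULT, evict 4, frames=[2,5] (faults so far: 4)
  step 6: ref 2 -> HIT, frames=[2,5] (faults so far: 4)
  step 7: ref 2 -> HIT, frames=[2,5] (faults so far: 4)
  step 8: ref 1 -> FAULT, evict 5, frames=[2,1] (faults so far: 5)
  step 9: ref 6 -> FAULT, evict 2, frames=[6,1] (faults so far: 6)
  step 10: ref 2 -> FAULT, evict 1, frames=[6,2] (faults so far: 7)
  LRU total faults: 7
--- Optimal ---
  step 0: ref 1 -> FAULT, frames=[1,-] (faults so far: 1)
  step 1: ref 5 -> FAULT, frames=[1,5] (faults so far: 2)
  step 2: ref 5 -> HIT, frames=[1,5] (faults so far: 2)
  step 3: ref 4 -> FAULT, evict 1, frames=[4,5] (faults so far: 3)
  step 4: ref 5 -> HIT, frames=[4,5] (faults so far: 3)
  step 5: ref 2 -> FAULT, evict 4, frames=[2,5] (faults so far: 4)
  step 6: ref 2 -> HIT, frames=[2,5] (faults so far: 4)
  step 7: ref 2 -> HIT, frames=[2,5] (faults so far: 4)
  step 8: ref 1 -> FAULT, evict 5, frames=[2,1] (faults so far: 5)
  step 9: ref 6 -> FAULT, evict 1, frames=[2,6] (faults so far: 6)
  step 10: ref 2 -> HIT, frames=[2,6] (faults so far: 6)
  Optimal total faults: 6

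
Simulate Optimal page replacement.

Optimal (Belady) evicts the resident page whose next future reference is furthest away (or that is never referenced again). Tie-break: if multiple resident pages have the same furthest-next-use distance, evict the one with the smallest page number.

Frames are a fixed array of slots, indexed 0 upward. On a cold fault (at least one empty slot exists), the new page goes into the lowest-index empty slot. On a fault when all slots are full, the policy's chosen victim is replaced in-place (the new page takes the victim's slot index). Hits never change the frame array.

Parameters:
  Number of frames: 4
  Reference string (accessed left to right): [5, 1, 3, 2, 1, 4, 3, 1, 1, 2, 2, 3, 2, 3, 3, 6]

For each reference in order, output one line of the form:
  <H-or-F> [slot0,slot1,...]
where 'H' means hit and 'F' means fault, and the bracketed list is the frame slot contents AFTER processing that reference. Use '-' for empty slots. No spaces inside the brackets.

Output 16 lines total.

F [5,-,-,-]
F [5,1,-,-]
F [5,1,3,-]
F [5,1,3,2]
H [5,1,3,2]
F [4,1,3,2]
H [4,1,3,2]
H [4,1,3,2]
H [4,1,3,2]
H [4,1,3,2]
H [4,1,3,2]
H [4,1,3,2]
H [4,1,3,2]
H [4,1,3,2]
H [4,1,3,2]
F [4,6,3,2]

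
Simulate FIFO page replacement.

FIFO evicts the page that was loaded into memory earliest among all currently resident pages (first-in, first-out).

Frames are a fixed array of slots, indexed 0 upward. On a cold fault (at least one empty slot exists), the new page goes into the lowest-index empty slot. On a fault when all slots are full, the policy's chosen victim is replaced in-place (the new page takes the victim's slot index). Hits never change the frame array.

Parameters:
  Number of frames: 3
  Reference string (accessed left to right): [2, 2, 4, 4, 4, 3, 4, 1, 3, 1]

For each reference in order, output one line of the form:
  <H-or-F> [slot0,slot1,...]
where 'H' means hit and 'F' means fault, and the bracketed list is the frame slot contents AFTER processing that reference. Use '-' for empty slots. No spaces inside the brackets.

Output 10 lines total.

F [2,-,-]
H [2,-,-]
F [2,4,-]
H [2,4,-]
H [2,4,-]
F [2,4,3]
H [2,4,3]
F [1,4,3]
H [1,4,3]
H [1,4,3]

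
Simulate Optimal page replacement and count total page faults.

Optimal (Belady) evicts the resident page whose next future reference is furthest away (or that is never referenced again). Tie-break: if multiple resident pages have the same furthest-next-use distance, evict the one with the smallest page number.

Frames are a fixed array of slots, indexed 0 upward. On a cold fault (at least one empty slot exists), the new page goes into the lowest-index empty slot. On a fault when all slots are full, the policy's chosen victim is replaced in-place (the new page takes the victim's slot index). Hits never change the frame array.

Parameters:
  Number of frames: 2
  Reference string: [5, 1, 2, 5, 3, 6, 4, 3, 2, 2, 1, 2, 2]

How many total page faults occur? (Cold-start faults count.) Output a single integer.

Answer: 8

Derivation:
Step 0: ref 5 → FAULT, frames=[5,-]
Step 1: ref 1 → FAULT, frames=[5,1]
Step 2: ref 2 → FAULT (evict 1), frames=[5,2]
Step 3: ref 5 → HIT, frames=[5,2]
Step 4: ref 3 → FAULT (evict 5), frames=[3,2]
Step 5: ref 6 → FAULT (evict 2), frames=[3,6]
Step 6: ref 4 → FAULT (evict 6), frames=[3,4]
Step 7: ref 3 → HIT, frames=[3,4]
Step 8: ref 2 → FAULT (evict 3), frames=[2,4]
Step 9: ref 2 → HIT, frames=[2,4]
Step 10: ref 1 → FAULT (evict 4), frames=[2,1]
Step 11: ref 2 → HIT, frames=[2,1]
Step 12: ref 2 → HIT, frames=[2,1]
Total faults: 8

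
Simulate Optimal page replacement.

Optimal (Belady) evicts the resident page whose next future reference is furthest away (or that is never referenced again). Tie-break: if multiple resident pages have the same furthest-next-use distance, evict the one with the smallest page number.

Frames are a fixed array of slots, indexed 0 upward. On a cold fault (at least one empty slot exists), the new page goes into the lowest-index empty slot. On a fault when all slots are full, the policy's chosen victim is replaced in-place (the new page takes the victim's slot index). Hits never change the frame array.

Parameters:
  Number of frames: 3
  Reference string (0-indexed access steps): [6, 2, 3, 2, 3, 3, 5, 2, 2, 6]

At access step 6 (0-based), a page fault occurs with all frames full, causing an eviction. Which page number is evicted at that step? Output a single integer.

Answer: 3

Derivation:
Step 0: ref 6 -> FAULT, frames=[6,-,-]
Step 1: ref 2 -> FAULT, frames=[6,2,-]
Step 2: ref 3 -> FAULT, frames=[6,2,3]
Step 3: ref 2 -> HIT, frames=[6,2,3]
Step 4: ref 3 -> HIT, frames=[6,2,3]
Step 5: ref 3 -> HIT, frames=[6,2,3]
Step 6: ref 5 -> FAULT, evict 3, frames=[6,2,5]
At step 6: evicted page 3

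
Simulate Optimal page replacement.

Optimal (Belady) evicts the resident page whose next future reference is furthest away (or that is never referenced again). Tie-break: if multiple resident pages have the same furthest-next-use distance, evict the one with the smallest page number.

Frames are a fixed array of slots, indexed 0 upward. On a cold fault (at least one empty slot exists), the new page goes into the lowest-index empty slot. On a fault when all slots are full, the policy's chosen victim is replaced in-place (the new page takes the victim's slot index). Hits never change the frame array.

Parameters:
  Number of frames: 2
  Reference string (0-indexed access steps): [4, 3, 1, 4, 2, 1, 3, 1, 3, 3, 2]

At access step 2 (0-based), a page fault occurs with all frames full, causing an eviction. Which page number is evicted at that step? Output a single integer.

Step 0: ref 4 -> FAULT, frames=[4,-]
Step 1: ref 3 -> FAULT, frames=[4,3]
Step 2: ref 1 -> FAULT, evict 3, frames=[4,1]
At step 2: evicted page 3

Answer: 3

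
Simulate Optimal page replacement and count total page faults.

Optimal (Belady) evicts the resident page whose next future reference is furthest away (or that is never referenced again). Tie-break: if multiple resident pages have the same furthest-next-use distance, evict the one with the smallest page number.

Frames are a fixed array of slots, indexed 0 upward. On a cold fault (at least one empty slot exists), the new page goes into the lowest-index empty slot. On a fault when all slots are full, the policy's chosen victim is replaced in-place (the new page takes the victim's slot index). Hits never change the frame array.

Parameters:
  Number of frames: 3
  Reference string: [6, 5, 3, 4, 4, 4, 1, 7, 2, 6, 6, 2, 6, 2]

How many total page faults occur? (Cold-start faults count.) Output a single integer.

Answer: 7

Derivation:
Step 0: ref 6 → FAULT, frames=[6,-,-]
Step 1: ref 5 → FAULT, frames=[6,5,-]
Step 2: ref 3 → FAULT, frames=[6,5,3]
Step 3: ref 4 → FAULT (evict 3), frames=[6,5,4]
Step 4: ref 4 → HIT, frames=[6,5,4]
Step 5: ref 4 → HIT, frames=[6,5,4]
Step 6: ref 1 → FAULT (evict 4), frames=[6,5,1]
Step 7: ref 7 → FAULT (evict 1), frames=[6,5,7]
Step 8: ref 2 → FAULT (evict 5), frames=[6,2,7]
Step 9: ref 6 → HIT, frames=[6,2,7]
Step 10: ref 6 → HIT, frames=[6,2,7]
Step 11: ref 2 → HIT, frames=[6,2,7]
Step 12: ref 6 → HIT, frames=[6,2,7]
Step 13: ref 2 → HIT, frames=[6,2,7]
Total faults: 7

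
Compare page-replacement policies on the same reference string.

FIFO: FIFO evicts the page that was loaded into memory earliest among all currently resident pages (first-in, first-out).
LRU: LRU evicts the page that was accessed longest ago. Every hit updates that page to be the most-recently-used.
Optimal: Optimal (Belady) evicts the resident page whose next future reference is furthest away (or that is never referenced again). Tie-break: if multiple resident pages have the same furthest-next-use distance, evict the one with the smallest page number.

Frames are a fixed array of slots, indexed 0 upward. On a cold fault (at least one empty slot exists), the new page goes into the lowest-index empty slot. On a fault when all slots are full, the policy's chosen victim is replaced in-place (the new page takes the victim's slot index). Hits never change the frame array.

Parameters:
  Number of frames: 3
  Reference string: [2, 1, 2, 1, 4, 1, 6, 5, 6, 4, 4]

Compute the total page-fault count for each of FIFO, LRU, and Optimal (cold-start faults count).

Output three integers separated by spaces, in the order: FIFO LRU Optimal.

Answer: 5 6 5

Derivation:
--- FIFO ---
  step 0: ref 2 -> FAULT, frames=[2,-,-] (faults so far: 1)
  step 1: ref 1 -> FAULT, frames=[2,1,-] (faults so far: 2)
  step 2: ref 2 -> HIT, frames=[2,1,-] (faults so far: 2)
  step 3: ref 1 -> HIT, frames=[2,1,-] (faults so far: 2)
  step 4: ref 4 -> FAULT, frames=[2,1,4] (faults so far: 3)
  step 5: ref 1 -> HIT, frames=[2,1,4] (faults so far: 3)
  step 6: ref 6 -> FAULT, evict 2, frames=[6,1,4] (faults so far: 4)
  step 7: ref 5 -> FAULT, evict 1, frames=[6,5,4] (faults so far: 5)
  step 8: ref 6 -> HIT, frames=[6,5,4] (faults so far: 5)
  step 9: ref 4 -> HIT, frames=[6,5,4] (faults so far: 5)
  step 10: ref 4 -> HIT, frames=[6,5,4] (faults so far: 5)
  FIFO total faults: 5
--- LRU ---
  step 0: ref 2 -> FAULT, frames=[2,-,-] (faults so far: 1)
  step 1: ref 1 -> FAULT, frames=[2,1,-] (faults so far: 2)
  step 2: ref 2 -> HIT, frames=[2,1,-] (faults so far: 2)
  step 3: ref 1 -> HIT, frames=[2,1,-] (faults so far: 2)
  step 4: ref 4 -> FAULT, frames=[2,1,4] (faults so far: 3)
  step 5: ref 1 -> HIT, frames=[2,1,4] (faults so far: 3)
  step 6: ref 6 -> FAULT, evict 2, frames=[6,1,4] (faults so far: 4)
  step 7: ref 5 -> FAULT, evict 4, frames=[6,1,5] (faults so far: 5)
  step 8: ref 6 -> HIT, frames=[6,1,5] (faults so far: 5)
  step 9: ref 4 -> FAULT, evict 1, frames=[6,4,5] (faults so far: 6)
  step 10: ref 4 -> HIT, frames=[6,4,5] (faults so far: 6)
  LRU total faults: 6
--- Optimal ---
  step 0: ref 2 -> FAULT, frames=[2,-,-] (faults so far: 1)
  step 1: ref 1 -> FAULT, frames=[2,1,-] (faults so far: 2)
  step 2: ref 2 -> HIT, frames=[2,1,-] (faults so far: 2)
  step 3: ref 1 -> HIT, frames=[2,1,-] (faults so far: 2)
  step 4: ref 4 -> FAULT, frames=[2,1,4] (faults so far: 3)
  step 5: ref 1 -> HIT, frames=[2,1,4] (faults so far: 3)
  step 6: ref 6 -> FAULT, evict 1, frames=[2,6,4] (faults so far: 4)
  step 7: ref 5 -> FAULT, evict 2, frames=[5,6,4] (faults so far: 5)
  step 8: ref 6 -> HIT, frames=[5,6,4] (faults so far: 5)
  step 9: ref 4 -> HIT, frames=[5,6,4] (faults so far: 5)
  step 10: ref 4 -> HIT, frames=[5,6,4] (faults so far: 5)
  Optimal total faults: 5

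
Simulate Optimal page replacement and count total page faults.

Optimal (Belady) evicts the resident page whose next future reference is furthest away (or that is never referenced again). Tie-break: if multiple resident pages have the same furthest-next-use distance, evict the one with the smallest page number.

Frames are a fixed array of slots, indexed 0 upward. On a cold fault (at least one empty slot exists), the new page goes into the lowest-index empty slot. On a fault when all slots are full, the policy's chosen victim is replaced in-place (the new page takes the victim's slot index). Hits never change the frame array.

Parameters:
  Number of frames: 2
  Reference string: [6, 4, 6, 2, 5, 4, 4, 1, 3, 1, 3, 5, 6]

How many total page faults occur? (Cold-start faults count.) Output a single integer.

Step 0: ref 6 → FAULT, frames=[6,-]
Step 1: ref 4 → FAULT, frames=[6,4]
Step 2: ref 6 → HIT, frames=[6,4]
Step 3: ref 2 → FAULT (evict 6), frames=[2,4]
Step 4: ref 5 → FAULT (evict 2), frames=[5,4]
Step 5: ref 4 → HIT, frames=[5,4]
Step 6: ref 4 → HIT, frames=[5,4]
Step 7: ref 1 → FAULT (evict 4), frames=[5,1]
Step 8: ref 3 → FAULT (evict 5), frames=[3,1]
Step 9: ref 1 → HIT, frames=[3,1]
Step 10: ref 3 → HIT, frames=[3,1]
Step 11: ref 5 → FAULT (evict 1), frames=[3,5]
Step 12: ref 6 → FAULT (evict 3), frames=[6,5]
Total faults: 8

Answer: 8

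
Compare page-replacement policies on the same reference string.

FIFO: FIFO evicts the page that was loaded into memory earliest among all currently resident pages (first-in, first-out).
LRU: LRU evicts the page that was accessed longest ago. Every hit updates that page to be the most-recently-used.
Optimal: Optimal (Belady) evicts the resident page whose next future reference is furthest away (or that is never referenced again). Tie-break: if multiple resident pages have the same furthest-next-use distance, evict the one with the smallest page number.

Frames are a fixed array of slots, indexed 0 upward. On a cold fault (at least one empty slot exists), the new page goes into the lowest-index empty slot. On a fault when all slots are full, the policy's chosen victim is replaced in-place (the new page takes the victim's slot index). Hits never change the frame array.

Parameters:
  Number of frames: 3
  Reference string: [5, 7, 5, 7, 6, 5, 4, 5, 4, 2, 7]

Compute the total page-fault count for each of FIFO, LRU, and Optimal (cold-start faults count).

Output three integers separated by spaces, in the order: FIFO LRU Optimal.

--- FIFO ---
  step 0: ref 5 -> FAULT, frames=[5,-,-] (faults so far: 1)
  step 1: ref 7 -> FAULT, frames=[5,7,-] (faults so far: 2)
  step 2: ref 5 -> HIT, frames=[5,7,-] (faults so far: 2)
  step 3: ref 7 -> HIT, frames=[5,7,-] (faults so far: 2)
  step 4: ref 6 -> FAULT, frames=[5,7,6] (faults so far: 3)
  step 5: ref 5 -> HIT, frames=[5,7,6] (faults so far: 3)
  step 6: ref 4 -> FAULT, evict 5, frames=[4,7,6] (faults so far: 4)
  step 7: ref 5 -> FAULT, evict 7, frames=[4,5,6] (faults so far: 5)
  step 8: ref 4 -> HIT, frames=[4,5,6] (faults so far: 5)
  step 9: ref 2 -> FAULT, evict 6, frames=[4,5,2] (faults so far: 6)
  step 10: ref 7 -> FAULT, evict 4, frames=[7,5,2] (faults so far: 7)
  FIFO total faults: 7
--- LRU ---
  step 0: ref 5 -> FAULT, frames=[5,-,-] (faults so far: 1)
  step 1: ref 7 -> FAULT, frames=[5,7,-] (faults so far: 2)
  step 2: ref 5 -> HIT, frames=[5,7,-] (faults so far: 2)
  step 3: ref 7 -> HIT, frames=[5,7,-] (faults so far: 2)
  step 4: ref 6 -> FAULT, frames=[5,7,6] (faults so far: 3)
  step 5: ref 5 -> HIT, frames=[5,7,6] (faults so far: 3)
  step 6: ref 4 -> FAULT, evict 7, frames=[5,4,6] (faults so far: 4)
  step 7: ref 5 -> HIT, frames=[5,4,6] (faults so far: 4)
  step 8: ref 4 -> HIT, frames=[5,4,6] (faults so far: 4)
  step 9: ref 2 -> FAULT, evict 6, frames=[5,4,2] (faults so far: 5)
  step 10: ref 7 -> FAULT, evict 5, frames=[7,4,2] (faults so far: 6)
  LRU total faults: 6
--- Optimal ---
  step 0: ref 5 -> FAULT, frames=[5,-,-] (faults so far: 1)
  step 1: ref 7 -> FAULT, frames=[5,7,-] (faults so far: 2)
  step 2: ref 5 -> HIT, frames=[5,7,-] (faults so far: 2)
  step 3: ref 7 -> HIT, frames=[5,7,-] (faults so far: 2)
  step 4: ref 6 -> FAULT, frames=[5,7,6] (faults so far: 3)
  step 5: ref 5 -> HIT, frames=[5,7,6] (faults so far: 3)
  step 6: ref 4 -> FAULT, evict 6, frames=[5,7,4] (faults so far: 4)
  step 7: ref 5 -> HIT, frames=[5,7,4] (faults so far: 4)
  step 8: ref 4 -> HIT, frames=[5,7,4] (faults so far: 4)
  step 9: ref 2 -> FAULT, evict 4, frames=[5,7,2] (faults so far: 5)
  step 10: ref 7 -> HIT, frames=[5,7,2] (faults so far: 5)
  Optimal total faults: 5

Answer: 7 6 5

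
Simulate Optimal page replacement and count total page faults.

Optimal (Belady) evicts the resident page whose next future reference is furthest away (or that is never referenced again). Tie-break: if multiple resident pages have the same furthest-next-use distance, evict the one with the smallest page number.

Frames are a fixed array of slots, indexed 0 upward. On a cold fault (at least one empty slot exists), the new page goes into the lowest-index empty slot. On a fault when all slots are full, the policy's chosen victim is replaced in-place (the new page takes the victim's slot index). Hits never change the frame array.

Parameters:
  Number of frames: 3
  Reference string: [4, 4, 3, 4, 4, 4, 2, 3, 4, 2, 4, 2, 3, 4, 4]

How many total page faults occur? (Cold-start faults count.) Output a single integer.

Answer: 3

Derivation:
Step 0: ref 4 → FAULT, frames=[4,-,-]
Step 1: ref 4 → HIT, frames=[4,-,-]
Step 2: ref 3 → FAULT, frames=[4,3,-]
Step 3: ref 4 → HIT, frames=[4,3,-]
Step 4: ref 4 → HIT, frames=[4,3,-]
Step 5: ref 4 → HIT, frames=[4,3,-]
Step 6: ref 2 → FAULT, frames=[4,3,2]
Step 7: ref 3 → HIT, frames=[4,3,2]
Step 8: ref 4 → HIT, frames=[4,3,2]
Step 9: ref 2 → HIT, frames=[4,3,2]
Step 10: ref 4 → HIT, frames=[4,3,2]
Step 11: ref 2 → HIT, frames=[4,3,2]
Step 12: ref 3 → HIT, frames=[4,3,2]
Step 13: ref 4 → HIT, frames=[4,3,2]
Step 14: ref 4 → HIT, frames=[4,3,2]
Total faults: 3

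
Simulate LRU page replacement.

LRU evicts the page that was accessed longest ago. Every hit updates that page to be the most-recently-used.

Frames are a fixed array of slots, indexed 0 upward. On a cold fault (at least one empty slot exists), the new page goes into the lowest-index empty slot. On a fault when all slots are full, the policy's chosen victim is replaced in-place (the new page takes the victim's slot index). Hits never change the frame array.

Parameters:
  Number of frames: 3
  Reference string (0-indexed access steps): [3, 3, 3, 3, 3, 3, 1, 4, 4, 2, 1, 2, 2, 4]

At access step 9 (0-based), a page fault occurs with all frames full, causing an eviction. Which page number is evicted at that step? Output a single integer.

Step 0: ref 3 -> FAULT, frames=[3,-,-]
Step 1: ref 3 -> HIT, frames=[3,-,-]
Step 2: ref 3 -> HIT, frames=[3,-,-]
Step 3: ref 3 -> HIT, frames=[3,-,-]
Step 4: ref 3 -> HIT, frames=[3,-,-]
Step 5: ref 3 -> HIT, frames=[3,-,-]
Step 6: ref 1 -> FAULT, frames=[3,1,-]
Step 7: ref 4 -> FAULT, frames=[3,1,4]
Step 8: ref 4 -> HIT, frames=[3,1,4]
Step 9: ref 2 -> FAULT, evict 3, frames=[2,1,4]
At step 9: evicted page 3

Answer: 3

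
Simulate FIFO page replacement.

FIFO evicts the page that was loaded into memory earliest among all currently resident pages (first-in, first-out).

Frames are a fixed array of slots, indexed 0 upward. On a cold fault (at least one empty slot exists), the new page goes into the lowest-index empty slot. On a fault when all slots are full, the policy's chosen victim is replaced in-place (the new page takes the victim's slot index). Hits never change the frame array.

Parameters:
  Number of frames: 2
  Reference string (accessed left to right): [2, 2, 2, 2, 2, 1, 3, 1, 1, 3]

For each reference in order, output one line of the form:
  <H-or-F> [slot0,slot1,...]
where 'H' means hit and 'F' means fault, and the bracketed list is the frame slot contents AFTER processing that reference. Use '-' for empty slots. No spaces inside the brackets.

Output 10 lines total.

F [2,-]
H [2,-]
H [2,-]
H [2,-]
H [2,-]
F [2,1]
F [3,1]
H [3,1]
H [3,1]
H [3,1]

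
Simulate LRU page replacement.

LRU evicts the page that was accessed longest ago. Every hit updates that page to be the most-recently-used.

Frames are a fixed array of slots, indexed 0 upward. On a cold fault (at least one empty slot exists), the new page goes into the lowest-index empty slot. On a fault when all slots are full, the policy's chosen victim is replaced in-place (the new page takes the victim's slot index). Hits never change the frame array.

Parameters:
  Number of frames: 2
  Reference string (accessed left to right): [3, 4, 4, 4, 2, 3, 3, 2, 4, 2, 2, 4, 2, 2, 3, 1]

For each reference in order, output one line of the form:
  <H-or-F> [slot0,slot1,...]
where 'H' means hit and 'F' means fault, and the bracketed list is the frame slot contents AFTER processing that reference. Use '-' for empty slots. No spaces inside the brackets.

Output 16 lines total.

F [3,-]
F [3,4]
H [3,4]
H [3,4]
F [2,4]
F [2,3]
H [2,3]
H [2,3]
F [2,4]
H [2,4]
H [2,4]
H [2,4]
H [2,4]
H [2,4]
F [2,3]
F [1,3]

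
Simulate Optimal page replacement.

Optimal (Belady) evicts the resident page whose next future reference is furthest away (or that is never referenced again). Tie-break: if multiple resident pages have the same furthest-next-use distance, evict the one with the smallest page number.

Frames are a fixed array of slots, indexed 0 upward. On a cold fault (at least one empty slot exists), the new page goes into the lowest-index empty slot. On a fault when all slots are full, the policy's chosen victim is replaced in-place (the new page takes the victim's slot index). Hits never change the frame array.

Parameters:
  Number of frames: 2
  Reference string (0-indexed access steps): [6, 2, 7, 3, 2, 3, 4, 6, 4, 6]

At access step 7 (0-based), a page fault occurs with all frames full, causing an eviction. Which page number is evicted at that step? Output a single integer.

Step 0: ref 6 -> FAULT, frames=[6,-]
Step 1: ref 2 -> FAULT, frames=[6,2]
Step 2: ref 7 -> FAULT, evict 6, frames=[7,2]
Step 3: ref 3 -> FAULT, evict 7, frames=[3,2]
Step 4: ref 2 -> HIT, frames=[3,2]
Step 5: ref 3 -> HIT, frames=[3,2]
Step 6: ref 4 -> FAULT, evict 2, frames=[3,4]
Step 7: ref 6 -> FAULT, evict 3, frames=[6,4]
At step 7: evicted page 3

Answer: 3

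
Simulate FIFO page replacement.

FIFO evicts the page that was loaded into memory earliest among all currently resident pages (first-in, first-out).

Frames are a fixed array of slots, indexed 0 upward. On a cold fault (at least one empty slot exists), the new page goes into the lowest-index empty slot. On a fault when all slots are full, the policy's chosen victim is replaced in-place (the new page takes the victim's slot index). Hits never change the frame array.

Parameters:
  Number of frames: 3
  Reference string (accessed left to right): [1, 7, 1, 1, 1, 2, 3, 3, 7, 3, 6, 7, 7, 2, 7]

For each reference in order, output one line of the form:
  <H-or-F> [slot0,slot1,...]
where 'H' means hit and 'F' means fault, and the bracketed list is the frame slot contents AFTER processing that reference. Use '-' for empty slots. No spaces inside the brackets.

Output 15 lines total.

F [1,-,-]
F [1,7,-]
H [1,7,-]
H [1,7,-]
H [1,7,-]
F [1,7,2]
F [3,7,2]
H [3,7,2]
H [3,7,2]
H [3,7,2]
F [3,6,2]
F [3,6,7]
H [3,6,7]
F [2,6,7]
H [2,6,7]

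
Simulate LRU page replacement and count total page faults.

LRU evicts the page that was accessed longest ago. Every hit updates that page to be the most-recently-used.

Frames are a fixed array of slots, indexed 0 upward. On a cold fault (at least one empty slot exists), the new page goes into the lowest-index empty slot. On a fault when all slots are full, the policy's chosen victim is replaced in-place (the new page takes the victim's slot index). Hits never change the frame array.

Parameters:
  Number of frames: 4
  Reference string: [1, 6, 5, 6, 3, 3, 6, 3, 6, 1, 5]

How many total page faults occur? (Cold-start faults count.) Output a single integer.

Step 0: ref 1 → FAULT, frames=[1,-,-,-]
Step 1: ref 6 → FAULT, frames=[1,6,-,-]
Step 2: ref 5 → FAULT, frames=[1,6,5,-]
Step 3: ref 6 → HIT, frames=[1,6,5,-]
Step 4: ref 3 → FAULT, frames=[1,6,5,3]
Step 5: ref 3 → HIT, frames=[1,6,5,3]
Step 6: ref 6 → HIT, frames=[1,6,5,3]
Step 7: ref 3 → HIT, frames=[1,6,5,3]
Step 8: ref 6 → HIT, frames=[1,6,5,3]
Step 9: ref 1 → HIT, frames=[1,6,5,3]
Step 10: ref 5 → HIT, frames=[1,6,5,3]
Total faults: 4

Answer: 4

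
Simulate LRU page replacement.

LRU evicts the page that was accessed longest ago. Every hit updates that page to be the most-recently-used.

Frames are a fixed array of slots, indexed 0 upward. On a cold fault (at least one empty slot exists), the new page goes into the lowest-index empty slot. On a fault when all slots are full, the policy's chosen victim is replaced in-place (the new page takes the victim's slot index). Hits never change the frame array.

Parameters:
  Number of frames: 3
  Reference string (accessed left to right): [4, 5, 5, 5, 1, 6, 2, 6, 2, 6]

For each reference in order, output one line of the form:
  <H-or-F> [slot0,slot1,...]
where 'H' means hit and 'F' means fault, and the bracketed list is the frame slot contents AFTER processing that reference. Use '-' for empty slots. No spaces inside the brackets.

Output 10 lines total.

F [4,-,-]
F [4,5,-]
H [4,5,-]
H [4,5,-]
F [4,5,1]
F [6,5,1]
F [6,2,1]
H [6,2,1]
H [6,2,1]
H [6,2,1]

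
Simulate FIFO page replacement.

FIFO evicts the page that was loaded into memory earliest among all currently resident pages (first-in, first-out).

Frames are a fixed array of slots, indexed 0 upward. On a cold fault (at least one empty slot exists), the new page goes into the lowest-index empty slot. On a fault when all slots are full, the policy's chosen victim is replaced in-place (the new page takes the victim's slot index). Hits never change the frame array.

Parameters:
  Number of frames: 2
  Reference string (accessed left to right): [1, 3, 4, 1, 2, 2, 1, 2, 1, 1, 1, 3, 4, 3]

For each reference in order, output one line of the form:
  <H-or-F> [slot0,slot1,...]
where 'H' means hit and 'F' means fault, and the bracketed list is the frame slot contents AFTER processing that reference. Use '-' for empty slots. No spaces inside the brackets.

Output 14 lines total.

F [1,-]
F [1,3]
F [4,3]
F [4,1]
F [2,1]
H [2,1]
H [2,1]
H [2,1]
H [2,1]
H [2,1]
H [2,1]
F [2,3]
F [4,3]
H [4,3]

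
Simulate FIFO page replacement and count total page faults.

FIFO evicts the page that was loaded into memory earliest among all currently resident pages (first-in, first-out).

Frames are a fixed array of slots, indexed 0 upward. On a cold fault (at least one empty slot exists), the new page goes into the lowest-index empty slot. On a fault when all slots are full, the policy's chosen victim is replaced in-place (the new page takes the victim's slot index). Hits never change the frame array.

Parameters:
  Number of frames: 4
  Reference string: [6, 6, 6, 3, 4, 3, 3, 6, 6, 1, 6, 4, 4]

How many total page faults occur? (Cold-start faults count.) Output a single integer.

Step 0: ref 6 → FAULT, frames=[6,-,-,-]
Step 1: ref 6 → HIT, frames=[6,-,-,-]
Step 2: ref 6 → HIT, frames=[6,-,-,-]
Step 3: ref 3 → FAULT, frames=[6,3,-,-]
Step 4: ref 4 → FAULT, frames=[6,3,4,-]
Step 5: ref 3 → HIT, frames=[6,3,4,-]
Step 6: ref 3 → HIT, frames=[6,3,4,-]
Step 7: ref 6 → HIT, frames=[6,3,4,-]
Step 8: ref 6 → HIT, frames=[6,3,4,-]
Step 9: ref 1 → FAULT, frames=[6,3,4,1]
Step 10: ref 6 → HIT, frames=[6,3,4,1]
Step 11: ref 4 → HIT, frames=[6,3,4,1]
Step 12: ref 4 → HIT, frames=[6,3,4,1]
Total faults: 4

Answer: 4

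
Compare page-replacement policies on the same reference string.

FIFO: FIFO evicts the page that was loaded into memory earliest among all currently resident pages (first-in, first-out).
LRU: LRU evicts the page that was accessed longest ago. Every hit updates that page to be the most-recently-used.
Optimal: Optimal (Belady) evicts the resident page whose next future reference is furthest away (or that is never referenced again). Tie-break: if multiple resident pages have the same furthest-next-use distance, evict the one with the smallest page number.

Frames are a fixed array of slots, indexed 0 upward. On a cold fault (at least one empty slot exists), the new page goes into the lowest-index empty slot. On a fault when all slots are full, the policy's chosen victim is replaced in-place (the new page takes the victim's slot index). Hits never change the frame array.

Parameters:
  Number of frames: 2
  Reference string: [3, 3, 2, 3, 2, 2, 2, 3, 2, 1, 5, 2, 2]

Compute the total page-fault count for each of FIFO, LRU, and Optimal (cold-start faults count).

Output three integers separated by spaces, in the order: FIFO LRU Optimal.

--- FIFO ---
  step 0: ref 3 -> FAULT, frames=[3,-] (faults so far: 1)
  step 1: ref 3 -> HIT, frames=[3,-] (faults so far: 1)
  step 2: ref 2 -> FAULT, frames=[3,2] (faults so far: 2)
  step 3: ref 3 -> HIT, frames=[3,2] (faults so far: 2)
  step 4: ref 2 -> HIT, frames=[3,2] (faults so far: 2)
  step 5: ref 2 -> HIT, frames=[3,2] (faults so far: 2)
  step 6: ref 2 -> HIT, frames=[3,2] (faults so far: 2)
  step 7: ref 3 -> HIT, frames=[3,2] (faults so far: 2)
  step 8: ref 2 -> HIT, frames=[3,2] (faults so far: 2)
  step 9: ref 1 -> FAULT, evict 3, frames=[1,2] (faults so far: 3)
  step 10: ref 5 -> FAULT, evict 2, frames=[1,5] (faults so far: 4)
  step 11: ref 2 -> FAULT, evict 1, frames=[2,5] (faults so far: 5)
  step 12: ref 2 -> HIT, frames=[2,5] (faults so far: 5)
  FIFO total faults: 5
--- LRU ---
  step 0: ref 3 -> FAULT, frames=[3,-] (faults so far: 1)
  step 1: ref 3 -> HIT, frames=[3,-] (faults so far: 1)
  step 2: ref 2 -> FAULT, frames=[3,2] (faults so far: 2)
  step 3: ref 3 -> HIT, frames=[3,2] (faults so far: 2)
  step 4: ref 2 -> HIT, frames=[3,2] (faults so far: 2)
  step 5: ref 2 -> HIT, frames=[3,2] (faults so far: 2)
  step 6: ref 2 -> HIT, frames=[3,2] (faults so far: 2)
  step 7: ref 3 -> HIT, frames=[3,2] (faults so far: 2)
  step 8: ref 2 -> HIT, frames=[3,2] (faults so far: 2)
  step 9: ref 1 -> FAULT, evict 3, frames=[1,2] (faults so far: 3)
  step 10: ref 5 -> FAULT, evict 2, frames=[1,5] (faults so far: 4)
  step 11: ref 2 -> FAULT, evict 1, frames=[2,5] (faults so far: 5)
  step 12: ref 2 -> HIT, frames=[2,5] (faults so far: 5)
  LRU total faults: 5
--- Optimal ---
  step 0: ref 3 -> FAULT, frames=[3,-] (faults so far: 1)
  step 1: ref 3 -> HIT, frames=[3,-] (faults so far: 1)
  step 2: ref 2 -> FAULT, frames=[3,2] (faults so far: 2)
  step 3: ref 3 -> HIT, frames=[3,2] (faults so far: 2)
  step 4: ref 2 -> HIT, frames=[3,2] (faults so far: 2)
  step 5: ref 2 -> HIT, frames=[3,2] (faults so far: 2)
  step 6: ref 2 -> HIT, frames=[3,2] (faults so far: 2)
  step 7: ref 3 -> HIT, frames=[3,2] (faults so far: 2)
  step 8: ref 2 -> HIT, frames=[3,2] (faults so far: 2)
  step 9: ref 1 -> FAULT, evict 3, frames=[1,2] (faults so far: 3)
  step 10: ref 5 -> FAULT, evict 1, frames=[5,2] (faults so far: 4)
  step 11: ref 2 -> HIT, frames=[5,2] (faults so far: 4)
  step 12: ref 2 -> HIT, frames=[5,2] (faults so far: 4)
  Optimal total faults: 4

Answer: 5 5 4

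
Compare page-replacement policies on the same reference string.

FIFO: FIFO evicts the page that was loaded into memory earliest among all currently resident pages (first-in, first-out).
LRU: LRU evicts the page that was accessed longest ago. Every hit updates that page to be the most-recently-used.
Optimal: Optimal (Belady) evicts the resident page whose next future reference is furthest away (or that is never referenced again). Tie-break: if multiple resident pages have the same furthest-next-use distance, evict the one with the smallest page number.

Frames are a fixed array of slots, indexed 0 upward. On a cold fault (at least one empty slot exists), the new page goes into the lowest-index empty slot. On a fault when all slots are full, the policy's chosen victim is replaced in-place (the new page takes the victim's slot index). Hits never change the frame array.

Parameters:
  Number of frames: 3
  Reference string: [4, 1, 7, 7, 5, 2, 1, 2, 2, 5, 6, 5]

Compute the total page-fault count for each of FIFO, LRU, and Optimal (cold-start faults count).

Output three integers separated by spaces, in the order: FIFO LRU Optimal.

Answer: 8 7 6

Derivation:
--- FIFO ---
  step 0: ref 4 -> FAULT, frames=[4,-,-] (faults so far: 1)
  step 1: ref 1 -> FAULT, frames=[4,1,-] (faults so far: 2)
  step 2: ref 7 -> FAULT, frames=[4,1,7] (faults so far: 3)
  step 3: ref 7 -> HIT, frames=[4,1,7] (faults so far: 3)
  step 4: ref 5 -> FAULT, evict 4, frames=[5,1,7] (faults so far: 4)
  step 5: ref 2 -> FAULT, evict 1, frames=[5,2,7] (faults so far: 5)
  step 6: ref 1 -> FAULT, evict 7, frames=[5,2,1] (faults so far: 6)
  step 7: ref 2 -> HIT, frames=[5,2,1] (faults so far: 6)
  step 8: ref 2 -> HIT, frames=[5,2,1] (faults so far: 6)
  step 9: ref 5 -> HIT, frames=[5,2,1] (faults so far: 6)
  step 10: ref 6 -> FAULT, evict 5, frames=[6,2,1] (faults so far: 7)
  step 11: ref 5 -> FAULT, evict 2, frames=[6,5,1] (faults so far: 8)
  FIFO total faults: 8
--- LRU ---
  step 0: ref 4 -> FAULT, frames=[4,-,-] (faults so far: 1)
  step 1: ref 1 -> FAULT, frames=[4,1,-] (faults so far: 2)
  step 2: ref 7 -> FAULT, frames=[4,1,7] (faults so far: 3)
  step 3: ref 7 -> HIT, frames=[4,1,7] (faults so far: 3)
  step 4: ref 5 -> FAULT, evict 4, frames=[5,1,7] (faults so far: 4)
  step 5: ref 2 -> FAULT, evict 1, frames=[5,2,7] (faults so far: 5)
  step 6: ref 1 -> FAULT, evict 7, frames=[5,2,1] (faults so far: 6)
  step 7: ref 2 -> HIT, frames=[5,2,1] (faults so far: 6)
  step 8: ref 2 -> HIT, frames=[5,2,1] (faults so far: 6)
  step 9: ref 5 -> HIT, frames=[5,2,1] (faults so far: 6)
  step 10: ref 6 -> FAULT, evict 1, frames=[5,2,6] (faults so far: 7)
  step 11: ref 5 -> HIT, frames=[5,2,6] (faults so far: 7)
  LRU total faults: 7
--- Optimal ---
  step 0: ref 4 -> FAULT, frames=[4,-,-] (faults so far: 1)
  step 1: ref 1 -> FAULT, frames=[4,1,-] (faults so far: 2)
  step 2: ref 7 -> FAULT, frames=[4,1,7] (faults so far: 3)
  step 3: ref 7 -> HIT, frames=[4,1,7] (faults so far: 3)
  step 4: ref 5 -> FAULT, evict 4, frames=[5,1,7] (faults so far: 4)
  step 5: ref 2 -> FAULT, evict 7, frames=[5,1,2] (faults so far: 5)
  step 6: ref 1 -> HIT, frames=[5,1,2] (faults so far: 5)
  step 7: ref 2 -> HIT, frames=[5,1,2] (faults so far: 5)
  step 8: ref 2 -> HIT, frames=[5,1,2] (faults so far: 5)
  step 9: ref 5 -> HIT, frames=[5,1,2] (faults so far: 5)
  step 10: ref 6 -> FAULT, evict 1, frames=[5,6,2] (faults so far: 6)
  step 11: ref 5 -> HIT, frames=[5,6,2] (faults so far: 6)
  Optimal total faults: 6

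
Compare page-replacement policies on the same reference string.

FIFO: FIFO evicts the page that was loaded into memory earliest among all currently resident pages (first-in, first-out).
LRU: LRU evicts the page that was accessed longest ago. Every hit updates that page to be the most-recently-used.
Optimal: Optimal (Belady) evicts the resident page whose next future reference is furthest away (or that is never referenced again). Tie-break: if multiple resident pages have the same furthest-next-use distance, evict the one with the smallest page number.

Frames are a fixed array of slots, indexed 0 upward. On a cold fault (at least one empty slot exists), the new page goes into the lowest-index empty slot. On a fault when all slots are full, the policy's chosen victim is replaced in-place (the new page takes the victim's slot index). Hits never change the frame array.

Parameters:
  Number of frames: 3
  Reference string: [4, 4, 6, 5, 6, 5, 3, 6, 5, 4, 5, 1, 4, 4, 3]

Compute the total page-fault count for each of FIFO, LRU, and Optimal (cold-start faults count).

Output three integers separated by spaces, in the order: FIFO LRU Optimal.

Answer: 6 7 6

Derivation:
--- FIFO ---
  step 0: ref 4 -> FAULT, frames=[4,-,-] (faults so far: 1)
  step 1: ref 4 -> HIT, frames=[4,-,-] (faults so far: 1)
  step 2: ref 6 -> FAULT, frames=[4,6,-] (faults so far: 2)
  step 3: ref 5 -> FAULT, frames=[4,6,5] (faults so far: 3)
  step 4: ref 6 -> HIT, frames=[4,6,5] (faults so far: 3)
  step 5: ref 5 -> HIT, frames=[4,6,5] (faults so far: 3)
  step 6: ref 3 -> FAULT, evict 4, frames=[3,6,5] (faults so far: 4)
  step 7: ref 6 -> HIT, frames=[3,6,5] (faults so far: 4)
  step 8: ref 5 -> HIT, frames=[3,6,5] (faults so far: 4)
  step 9: ref 4 -> FAULT, evict 6, frames=[3,4,5] (faults so far: 5)
  step 10: ref 5 -> HIT, frames=[3,4,5] (faults so far: 5)
  step 11: ref 1 -> FAULT, evict 5, frames=[3,4,1] (faults so far: 6)
  step 12: ref 4 -> HIT, frames=[3,4,1] (faults so far: 6)
  step 13: ref 4 -> HIT, frames=[3,4,1] (faults so far: 6)
  step 14: ref 3 -> HIT, frames=[3,4,1] (faults so far: 6)
  FIFO total faults: 6
--- LRU ---
  step 0: ref 4 -> FAULT, frames=[4,-,-] (faults so far: 1)
  step 1: ref 4 -> HIT, frames=[4,-,-] (faults so far: 1)
  step 2: ref 6 -> FAULT, frames=[4,6,-] (faults so far: 2)
  step 3: ref 5 -> FAULT, frames=[4,6,5] (faults so far: 3)
  step 4: ref 6 -> HIT, frames=[4,6,5] (faults so far: 3)
  step 5: ref 5 -> HIT, frames=[4,6,5] (faults so far: 3)
  step 6: ref 3 -> FAULT, evict 4, frames=[3,6,5] (faults so far: 4)
  step 7: ref 6 -> HIT, frames=[3,6,5] (faults so far: 4)
  step 8: ref 5 -> HIT, frames=[3,6,5] (faults so far: 4)
  step 9: ref 4 -> FAULT, evict 3, frames=[4,6,5] (faults so far: 5)
  step 10: ref 5 -> HIT, frames=[4,6,5] (faults so far: 5)
  step 11: ref 1 -> FAULT, evict 6, frames=[4,1,5] (faults so far: 6)
  step 12: ref 4 -> HIT, frames=[4,1,5] (faults so far: 6)
  step 13: ref 4 -> HIT, frames=[4,1,5] (faults so far: 6)
  step 14: ref 3 -> FAULT, evict 5, frames=[4,1,3] (faults so far: 7)
  LRU total faults: 7
--- Optimal ---
  step 0: ref 4 -> FAULT, frames=[4,-,-] (faults so far: 1)
  step 1: ref 4 -> HIT, frames=[4,-,-] (faults so far: 1)
  step 2: ref 6 -> FAULT, frames=[4,6,-] (faults so far: 2)
  step 3: ref 5 -> FAULT, frames=[4,6,5] (faults so far: 3)
  step 4: ref 6 -> HIT, frames=[4,6,5] (faults so far: 3)
  step 5: ref 5 -> HIT, frames=[4,6,5] (faults so far: 3)
  step 6: ref 3 -> FAULT, evict 4, frames=[3,6,5] (faults so far: 4)
  step 7: ref 6 -> HIT, frames=[3,6,5] (faults so far: 4)
  step 8: ref 5 -> HIT, frames=[3,6,5] (faults so far: 4)
  step 9: ref 4 -> FAULT, evict 6, frames=[3,4,5] (faults so far: 5)
  step 10: ref 5 -> HIT, frames=[3,4,5] (faults so far: 5)
  step 11: ref 1 -> FAULT, evict 5, frames=[3,4,1] (faults so far: 6)
  step 12: ref 4 -> HIT, frames=[3,4,1] (faults so far: 6)
  step 13: ref 4 -> HIT, frames=[3,4,1] (faults so far: 6)
  step 14: ref 3 -> HIT, frames=[3,4,1] (faults so far: 6)
  Optimal total faults: 6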